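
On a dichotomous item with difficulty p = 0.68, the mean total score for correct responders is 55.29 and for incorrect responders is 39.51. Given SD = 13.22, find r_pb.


q = 1 - p = 0.32
rpb = ((M1 - M0) / SD) * sqrt(p * q)
rpb = ((55.29 - 39.51) / 13.22) * sqrt(0.68 * 0.32)
rpb = 0.5568

0.5568


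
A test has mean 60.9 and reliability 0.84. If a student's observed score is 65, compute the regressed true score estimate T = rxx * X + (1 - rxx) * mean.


T_est = rxx * X + (1 - rxx) * mean
T_est = 0.84 * 65 + 0.16 * 60.9
T_est = 54.6 + 9.744
T_est = 64.344

64.344


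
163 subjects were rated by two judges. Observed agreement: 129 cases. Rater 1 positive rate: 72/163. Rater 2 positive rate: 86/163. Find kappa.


P_o = 129/163 = 0.791411
P_e = (72*86 + 91*77) / 26569 = 0.496782
kappa = (P_o - P_e) / (1 - P_e)
kappa = (0.791411 - 0.496782) / (1 - 0.496782)
kappa = 0.5855

0.5855


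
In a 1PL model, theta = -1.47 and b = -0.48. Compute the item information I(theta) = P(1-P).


P = 1/(1+exp(-(-1.47--0.48))) = 0.2709
I = P*(1-P) = 0.2709 * 0.7291
I = 0.1975

0.1975


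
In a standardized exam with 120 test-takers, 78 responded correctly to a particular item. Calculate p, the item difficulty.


Item difficulty p = number correct / total examinees
p = 78 / 120
p = 0.65

0.65


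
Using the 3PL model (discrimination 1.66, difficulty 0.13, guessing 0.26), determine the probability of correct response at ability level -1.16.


logit = 1.66*(-1.16 - 0.13) = -2.1414
P* = 1/(1 + exp(--2.1414)) = 0.1051
P = 0.26 + (1 - 0.26) * 0.1051
P = 0.3378

0.3378


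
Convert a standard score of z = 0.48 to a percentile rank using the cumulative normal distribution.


CDF(z) = 0.5 * (1 + erf(z/sqrt(2)))
erf(0.3394) = 0.3688
CDF = 0.6844
Percentile rank = 0.6844 * 100 = 68.44

68.44


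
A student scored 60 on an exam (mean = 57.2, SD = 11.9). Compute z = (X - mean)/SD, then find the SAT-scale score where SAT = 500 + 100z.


z = (X - mean) / SD = (60 - 57.2) / 11.9
z = 2.8 / 11.9
z = 0.2353
SAT-scale = SAT = 500 + 100z
Carry z at full precision (z = 2.8 / 11.9) into the conversion:
SAT-scale = 500 + 100 * (2.8 / 11.9) = 500 + 280 / 11.9
SAT-scale = 500 + 23.5294
SAT-scale = 523.5294

523.5294


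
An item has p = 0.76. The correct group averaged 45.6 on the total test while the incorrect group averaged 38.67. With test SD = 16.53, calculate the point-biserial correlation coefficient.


q = 1 - p = 0.24
rpb = ((M1 - M0) / SD) * sqrt(p * q)
rpb = ((45.6 - 38.67) / 16.53) * sqrt(0.76 * 0.24)
rpb = 0.179

0.179


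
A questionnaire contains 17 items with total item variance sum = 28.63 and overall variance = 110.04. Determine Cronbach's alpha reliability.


alpha = (k/(k-1)) * (1 - sum(si^2)/s_total^2)
= (17/16) * (1 - 28.63/110.04)
alpha = 0.7861

0.7861


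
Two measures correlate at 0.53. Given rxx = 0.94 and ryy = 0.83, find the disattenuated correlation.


r_corrected = rxy / sqrt(rxx * ryy)
= 0.53 / sqrt(0.94 * 0.83)
= 0.53 / sqrt(0.7802)
= 0.53 / 0.883289
r_corrected = 0.6

0.6


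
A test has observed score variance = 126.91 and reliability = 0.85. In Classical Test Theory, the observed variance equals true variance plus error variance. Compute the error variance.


var_true = rxx * var_obs = 0.85 * 126.91 = 107.8735
var_error = var_obs - var_true
var_error = 126.91 - 107.8735
var_error = 19.0365

19.0365


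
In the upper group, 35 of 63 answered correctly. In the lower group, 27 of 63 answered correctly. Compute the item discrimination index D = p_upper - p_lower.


p_upper = 35/63 = 0.5556
p_lower = 27/63 = 0.4286
D = 0.5556 - 0.4286 = 0.127

0.127


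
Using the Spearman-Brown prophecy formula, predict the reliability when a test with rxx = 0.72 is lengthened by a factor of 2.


r_new = (n * rxx) / (1 + (n-1) * rxx)
r_new = (2 * 0.72) / (1 + 1 * 0.72)
r_new = 1.44 / 1.72
r_new = 0.8372

0.8372


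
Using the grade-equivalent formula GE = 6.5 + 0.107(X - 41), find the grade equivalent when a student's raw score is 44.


raw - median = 44 - 41 = 3
slope * diff = 0.107 * 3 = 0.321
GE = 6.5 + 0.321
GE = 6.821

6.821


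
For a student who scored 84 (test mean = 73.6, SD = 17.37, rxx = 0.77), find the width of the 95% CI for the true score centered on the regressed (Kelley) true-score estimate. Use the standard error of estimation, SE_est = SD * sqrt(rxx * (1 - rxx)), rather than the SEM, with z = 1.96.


True score estimate = 0.77*84 + 0.23*73.6 = 81.608
SE_est = SD * sqrt(rxx * (1 - rxx)) = 17.37 * sqrt(0.77 * 0.23) = 17.37 * sqrt(0.1771) = 7.309861
CI = T_est +/- z * SE_est, so width = 2 * z * SE_est = 2 * 1.96 * 7.309861
Width = 28.6547

28.6547


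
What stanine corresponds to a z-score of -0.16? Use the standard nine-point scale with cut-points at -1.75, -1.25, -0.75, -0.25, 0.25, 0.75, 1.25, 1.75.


Stanine boundaries: [-1.75, -1.25, -0.75, -0.25, 0.25, 0.75, 1.25, 1.75]
z = -0.16
Check each boundary:
  z >= -1.75 -> could be stanine 2
  z >= -1.25 -> could be stanine 3
  z >= -0.75 -> could be stanine 4
  z >= -0.25 -> could be stanine 5
  z < 0.25
  z < 0.75
  z < 1.25
  z < 1.75
Highest qualifying boundary gives stanine = 5

5


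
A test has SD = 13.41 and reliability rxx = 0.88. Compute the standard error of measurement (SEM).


SEM = SD * sqrt(1 - rxx)
SEM = 13.41 * sqrt(1 - 0.88)
SEM = 13.41 * sqrt(0.12) = 13.41 * 0.34641
SEM = 4.6454

4.6454


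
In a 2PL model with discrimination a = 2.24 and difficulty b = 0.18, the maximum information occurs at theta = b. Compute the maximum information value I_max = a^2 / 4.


For 2PL, max info at theta = b = 0.18
I_max = a^2 / 4 = 2.24^2 / 4
= 5.0176 / 4
I_max = 1.2544

1.2544


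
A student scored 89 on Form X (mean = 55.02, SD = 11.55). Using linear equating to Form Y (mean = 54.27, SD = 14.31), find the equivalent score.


slope = SD_Y / SD_X = 14.31 / 11.55 ~ 1.239
intercept = mean_Y - slope * mean_X = 54.27 - (14.31 / 11.55) * 55.02 ~ -13.8976
Y = slope * X + intercept. To avoid rounding drift from the rounded slope/intercept, evaluate the equivalent form Y = mean_Y + SD_Y * (X - mean_X) / SD_X at full precision:
Y = 54.27 + 14.31 * (89 - 55.02) / 11.55
Y = 54.27 + 14.31 * 33.98 / 11.55
Y = 54.27 + 486.2538 / 11.55
Y = 54.27 + 42.0999
Y = 96.3699

96.3699


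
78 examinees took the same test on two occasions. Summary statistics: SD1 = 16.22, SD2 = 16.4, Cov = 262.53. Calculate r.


r = cov(X,Y) / (SD_X * SD_Y)
r = 262.53 / (16.22 * 16.4)
r = 262.53 / 266.008
r = 0.9869

0.9869


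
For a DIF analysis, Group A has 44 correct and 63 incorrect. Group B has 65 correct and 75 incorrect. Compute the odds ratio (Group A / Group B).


Odds_A = 44/63 = 0.6984
Odds_B = 65/75 = 0.8667
OR = Odds_A / Odds_B = 0.6984 / 0.8667
Exactly, OR = (44 * 75) / (63 * 65) = 3300 / 4095
OR = 0.8059

0.8059


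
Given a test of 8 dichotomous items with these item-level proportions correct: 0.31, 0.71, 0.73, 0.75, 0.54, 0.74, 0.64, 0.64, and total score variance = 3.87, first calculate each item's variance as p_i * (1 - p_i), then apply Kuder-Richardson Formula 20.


For each item, compute p_i * q_i:
  Item 1: 0.31 * 0.69 = 0.2139
  Item 2: 0.71 * 0.29 = 0.2059
  Item 3: 0.73 * 0.27 = 0.1971
  Item 4: 0.75 * 0.25 = 0.1875
  Item 5: 0.54 * 0.46 = 0.2484
  Item 6: 0.74 * 0.26 = 0.1924
  Item 7: 0.64 * 0.36 = 0.2304
  Item 8: 0.64 * 0.36 = 0.2304
Sum(p_i * q_i) = 0.2139 + 0.2059 + 0.1971 + 0.1875 + 0.2484 + 0.1924 + 0.2304 + 0.2304 = 1.706
KR-20 = (k/(k-1)) * (1 - Sum(p_i*q_i) / Var_total)
= (8/7) * (1 - 1.706/3.87)
= 1.1429 * 0.5592
KR-20 = 0.6391

0.6391


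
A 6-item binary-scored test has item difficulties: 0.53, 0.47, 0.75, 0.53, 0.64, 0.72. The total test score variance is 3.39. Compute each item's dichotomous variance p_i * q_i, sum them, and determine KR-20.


For each item, compute p_i * q_i:
  Item 1: 0.53 * 0.47 = 0.2491
  Item 2: 0.47 * 0.53 = 0.2491
  Item 3: 0.75 * 0.25 = 0.1875
  Item 4: 0.53 * 0.47 = 0.2491
  Item 5: 0.64 * 0.36 = 0.2304
  Item 6: 0.72 * 0.28 = 0.2016
Sum(p_i * q_i) = 0.2491 + 0.2491 + 0.1875 + 0.2491 + 0.2304 + 0.2016 = 1.3668
KR-20 = (k/(k-1)) * (1 - Sum(p_i*q_i) / Var_total)
= (6/5) * (1 - 1.3668/3.39)
= 1.2 * 0.5968
KR-20 = 0.7162

0.7162


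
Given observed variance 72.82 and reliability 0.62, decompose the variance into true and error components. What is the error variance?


var_true = rxx * var_obs = 0.62 * 72.82 = 45.1484
var_error = var_obs - var_true
var_error = 72.82 - 45.1484
var_error = 27.6716

27.6716


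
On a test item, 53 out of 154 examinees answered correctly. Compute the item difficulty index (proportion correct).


Item difficulty p = number correct / total examinees
p = 53 / 154
p = 0.3442

0.3442


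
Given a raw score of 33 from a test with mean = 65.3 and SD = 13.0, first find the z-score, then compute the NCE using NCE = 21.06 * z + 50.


z = (X - mean) / SD = (33 - 65.3) / 13.0
z = -32.3 / 13.0
z = -2.4846
NCE = NCE = 21.06z + 50
Carry z at full precision (z = -32.3 / 13.0) into the conversion:
NCE = 21.06 * (-32.3 / 13.0) + 50 = -680.238 / 13.0 + 50
NCE = -52.326 + 50
NCE = -2.326

-2.326


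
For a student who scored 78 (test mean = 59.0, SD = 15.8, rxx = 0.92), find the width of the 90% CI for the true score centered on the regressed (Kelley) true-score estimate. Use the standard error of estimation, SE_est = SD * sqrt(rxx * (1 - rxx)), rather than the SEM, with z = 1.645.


True score estimate = 0.92*78 + 0.08*59.0 = 76.48
SE_est = SD * sqrt(rxx * (1 - rxx)) = 15.8 * sqrt(0.92 * 0.08) = 15.8 * sqrt(0.0736) = 4.286433
CI = T_est +/- z * SE_est, so width = 2 * z * SE_est = 2 * 1.645 * 4.286433
Width = 14.1024

14.1024


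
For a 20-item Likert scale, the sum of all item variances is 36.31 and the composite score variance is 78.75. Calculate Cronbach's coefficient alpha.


alpha = (k/(k-1)) * (1 - sum(si^2)/s_total^2)
= (20/19) * (1 - 36.31/78.75)
alpha = 0.5673

0.5673


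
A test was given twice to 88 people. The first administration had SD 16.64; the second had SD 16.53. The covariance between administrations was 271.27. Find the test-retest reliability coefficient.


r = cov(X,Y) / (SD_X * SD_Y)
r = 271.27 / (16.64 * 16.53)
r = 271.27 / 275.0592
r = 0.9862

0.9862


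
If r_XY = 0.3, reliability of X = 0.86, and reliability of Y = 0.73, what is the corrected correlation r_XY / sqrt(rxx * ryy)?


r_corrected = rxy / sqrt(rxx * ryy)
= 0.3 / sqrt(0.86 * 0.73)
= 0.3 / sqrt(0.6278)
= 0.3 / 0.792338
r_corrected = 0.3786

0.3786


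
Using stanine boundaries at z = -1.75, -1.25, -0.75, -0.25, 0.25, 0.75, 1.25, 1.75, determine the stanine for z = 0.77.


Stanine boundaries: [-1.75, -1.25, -0.75, -0.25, 0.25, 0.75, 1.25, 1.75]
z = 0.77
Check each boundary:
  z >= -1.75 -> could be stanine 2
  z >= -1.25 -> could be stanine 3
  z >= -0.75 -> could be stanine 4
  z >= -0.25 -> could be stanine 5
  z >= 0.25 -> could be stanine 6
  z >= 0.75 -> could be stanine 7
  z < 1.25
  z < 1.75
Highest qualifying boundary gives stanine = 7

7


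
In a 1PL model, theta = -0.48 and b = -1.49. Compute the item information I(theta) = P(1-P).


P = 1/(1+exp(-(-0.48--1.49))) = 0.733
I = P*(1-P) = 0.733 * 0.267
I = 0.1957

0.1957


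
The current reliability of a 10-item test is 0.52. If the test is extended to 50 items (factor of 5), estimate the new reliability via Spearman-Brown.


r_new = (n * rxx) / (1 + (n-1) * rxx)
r_new = (5 * 0.52) / (1 + 4 * 0.52)
r_new = 2.6 / 3.08
r_new = 0.8442

0.8442


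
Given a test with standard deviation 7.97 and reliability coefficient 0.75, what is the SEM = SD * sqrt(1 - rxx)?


SEM = SD * sqrt(1 - rxx)
SEM = 7.97 * sqrt(1 - 0.75)
SEM = 7.97 * sqrt(0.25) = 7.97 * 0.5
SEM = 3.985

3.985


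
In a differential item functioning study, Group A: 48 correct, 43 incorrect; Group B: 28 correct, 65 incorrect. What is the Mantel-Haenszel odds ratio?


Odds_A = 48/43 = 1.1163
Odds_B = 28/65 = 0.4308
OR = Odds_A / Odds_B = 1.1163 / 0.4308
Exactly, OR = (48 * 65) / (43 * 28) = 3120 / 1204
OR = 2.5914

2.5914


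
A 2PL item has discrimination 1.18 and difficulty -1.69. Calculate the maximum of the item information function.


For 2PL, max info at theta = b = -1.69
I_max = a^2 / 4 = 1.18^2 / 4
= 1.3924 / 4
I_max = 0.3481

0.3481


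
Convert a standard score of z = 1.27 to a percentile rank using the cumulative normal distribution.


CDF(z) = 0.5 * (1 + erf(z/sqrt(2)))
erf(0.898) = 0.7959
CDF = 0.898
Percentile rank = 0.898 * 100 = 89.8

89.8


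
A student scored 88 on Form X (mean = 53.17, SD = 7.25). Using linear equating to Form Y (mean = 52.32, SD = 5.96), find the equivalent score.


slope = SD_Y / SD_X = 5.96 / 7.25 ~ 0.8221
intercept = mean_Y - slope * mean_X = 52.32 - (5.96 / 7.25) * 53.17 ~ 8.6106
Y = slope * X + intercept. To avoid rounding drift from the rounded slope/intercept, evaluate the equivalent form Y = mean_Y + SD_Y * (X - mean_X) / SD_X at full precision:
Y = 52.32 + 5.96 * (88 - 53.17) / 7.25
Y = 52.32 + 5.96 * 34.83 / 7.25
Y = 52.32 + 207.5868 / 7.25
Y = 52.32 + 28.6327
Y = 80.9527

80.9527


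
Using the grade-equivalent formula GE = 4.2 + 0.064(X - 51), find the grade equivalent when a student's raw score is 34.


raw - median = 34 - 51 = -17
slope * diff = 0.064 * -17 = -1.088
GE = 4.2 + -1.088
GE = 3.112

3.112


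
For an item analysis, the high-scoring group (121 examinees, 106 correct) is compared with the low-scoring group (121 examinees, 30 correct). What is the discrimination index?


p_upper = 106/121 = 0.876
p_lower = 30/121 = 0.2479
D = 0.876 - 0.2479 = 0.6281

0.6281


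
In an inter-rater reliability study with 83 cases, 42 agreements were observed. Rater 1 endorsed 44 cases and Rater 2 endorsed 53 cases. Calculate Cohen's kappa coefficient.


P_o = 42/83 = 0.506024
P_e = (44*53 + 39*30) / 6889 = 0.508347
kappa = (P_o - P_e) / (1 - P_e)
kappa = (0.506024 - 0.508347) / (1 - 0.508347)
kappa = -0.0047

-0.0047


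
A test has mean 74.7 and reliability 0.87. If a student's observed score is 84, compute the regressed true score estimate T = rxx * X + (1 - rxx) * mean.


T_est = rxx * X + (1 - rxx) * mean
T_est = 0.87 * 84 + 0.13 * 74.7
T_est = 73.08 + 9.711
T_est = 82.791

82.791


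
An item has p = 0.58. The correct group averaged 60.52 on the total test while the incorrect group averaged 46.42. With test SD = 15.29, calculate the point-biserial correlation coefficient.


q = 1 - p = 0.42
rpb = ((M1 - M0) / SD) * sqrt(p * q)
rpb = ((60.52 - 46.42) / 15.29) * sqrt(0.58 * 0.42)
rpb = 0.4551

0.4551


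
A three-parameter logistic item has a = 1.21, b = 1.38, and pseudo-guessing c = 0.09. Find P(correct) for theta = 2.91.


logit = 1.21*(2.91 - 1.38) = 1.8513
P* = 1/(1 + exp(-1.8513)) = 0.8643
P = 0.09 + (1 - 0.09) * 0.8643
P = 0.8765

0.8765


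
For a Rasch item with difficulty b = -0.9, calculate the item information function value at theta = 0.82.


P = 1/(1+exp(-(0.82--0.9))) = 0.8481
I = P*(1-P) = 0.8481 * 0.1519
I = 0.1288

0.1288


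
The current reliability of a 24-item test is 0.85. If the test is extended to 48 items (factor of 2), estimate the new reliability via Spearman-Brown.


r_new = (n * rxx) / (1 + (n-1) * rxx)
r_new = (2 * 0.85) / (1 + 1 * 0.85)
r_new = 1.7 / 1.85
r_new = 0.9189

0.9189


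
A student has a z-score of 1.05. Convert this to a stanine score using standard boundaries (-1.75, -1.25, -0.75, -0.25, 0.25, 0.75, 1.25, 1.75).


Stanine boundaries: [-1.75, -1.25, -0.75, -0.25, 0.25, 0.75, 1.25, 1.75]
z = 1.05
Check each boundary:
  z >= -1.75 -> could be stanine 2
  z >= -1.25 -> could be stanine 3
  z >= -0.75 -> could be stanine 4
  z >= -0.25 -> could be stanine 5
  z >= 0.25 -> could be stanine 6
  z >= 0.75 -> could be stanine 7
  z < 1.25
  z < 1.75
Highest qualifying boundary gives stanine = 7

7


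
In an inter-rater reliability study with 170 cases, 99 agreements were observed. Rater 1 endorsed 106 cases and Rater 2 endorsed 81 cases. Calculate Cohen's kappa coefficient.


P_o = 99/170 = 0.582353
P_e = (106*81 + 64*89) / 28900 = 0.494187
kappa = (P_o - P_e) / (1 - P_e)
kappa = (0.582353 - 0.494187) / (1 - 0.494187)
kappa = 0.1743

0.1743


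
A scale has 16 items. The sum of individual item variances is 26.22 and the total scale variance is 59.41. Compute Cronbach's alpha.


alpha = (k/(k-1)) * (1 - sum(si^2)/s_total^2)
= (16/15) * (1 - 26.22/59.41)
alpha = 0.5959

0.5959


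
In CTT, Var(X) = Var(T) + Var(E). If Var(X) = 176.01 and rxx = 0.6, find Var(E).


var_true = rxx * var_obs = 0.6 * 176.01 = 105.606
var_error = var_obs - var_true
var_error = 176.01 - 105.606
var_error = 70.404

70.404


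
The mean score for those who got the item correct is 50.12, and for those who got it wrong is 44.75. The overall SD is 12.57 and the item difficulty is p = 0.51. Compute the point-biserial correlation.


q = 1 - p = 0.49
rpb = ((M1 - M0) / SD) * sqrt(p * q)
rpb = ((50.12 - 44.75) / 12.57) * sqrt(0.51 * 0.49)
rpb = 0.2136

0.2136


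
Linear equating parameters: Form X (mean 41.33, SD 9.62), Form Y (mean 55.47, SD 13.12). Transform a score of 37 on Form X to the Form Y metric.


slope = SD_Y / SD_X = 13.12 / 9.62 ~ 1.3638
intercept = mean_Y - slope * mean_X = 55.47 - (13.12 / 9.62) * 41.33 ~ -0.8969
Y = slope * X + intercept. To avoid rounding drift from the rounded slope/intercept, evaluate the equivalent form Y = mean_Y + SD_Y * (X - mean_X) / SD_X at full precision:
Y = 55.47 + 13.12 * (37 - 41.33) / 9.62
Y = 55.47 - 13.12 * 4.33 / 9.62
Y = 55.47 - 56.8096 / 9.62
Y = 55.47 - 5.9054
Y = 49.5646

49.5646


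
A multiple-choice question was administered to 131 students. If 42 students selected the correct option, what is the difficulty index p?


Item difficulty p = number correct / total examinees
p = 42 / 131
p = 0.3206

0.3206


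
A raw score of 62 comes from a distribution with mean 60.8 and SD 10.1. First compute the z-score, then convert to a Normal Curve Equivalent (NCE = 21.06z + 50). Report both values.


z = (X - mean) / SD = (62 - 60.8) / 10.1
z = 1.2 / 10.1
z = 0.1188
NCE = NCE = 21.06z + 50
Carry z at full precision (z = 1.2 / 10.1) into the conversion:
NCE = 21.06 * (1.2 / 10.1) + 50 = 25.272 / 10.1 + 50
NCE = 2.5022 + 50
NCE = 52.5022

52.5022


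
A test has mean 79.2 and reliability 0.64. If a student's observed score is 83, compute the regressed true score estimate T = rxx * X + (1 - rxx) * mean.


T_est = rxx * X + (1 - rxx) * mean
T_est = 0.64 * 83 + 0.36 * 79.2
T_est = 53.12 + 28.512
T_est = 81.632

81.632


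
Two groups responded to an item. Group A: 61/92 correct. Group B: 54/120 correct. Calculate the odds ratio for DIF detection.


Odds_A = 61/31 = 1.9677
Odds_B = 54/66 = 0.8182
OR = Odds_A / Odds_B = 1.9677 / 0.8182
Exactly, OR = (61 * 66) / (31 * 54) = 4026 / 1674
OR = 2.405

2.405


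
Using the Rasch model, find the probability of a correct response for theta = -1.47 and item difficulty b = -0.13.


theta - b = -1.47 - -0.13 = -1.34
exp(-(theta - b)) = exp(1.34) = 3.819
P = 1 / (1 + 3.819)
P = 0.2075

0.2075


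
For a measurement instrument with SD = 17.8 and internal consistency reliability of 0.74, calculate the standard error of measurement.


SEM = SD * sqrt(1 - rxx)
SEM = 17.8 * sqrt(1 - 0.74)
SEM = 17.8 * sqrt(0.26) = 17.8 * 0.509902
SEM = 9.0763

9.0763


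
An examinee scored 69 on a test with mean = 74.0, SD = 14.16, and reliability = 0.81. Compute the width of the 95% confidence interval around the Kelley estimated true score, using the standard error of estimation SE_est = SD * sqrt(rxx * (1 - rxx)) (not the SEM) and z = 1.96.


True score estimate = 0.81*69 + 0.19*74.0 = 69.95
SE_est = SD * sqrt(rxx * (1 - rxx)) = 14.16 * sqrt(0.81 * 0.19) = 14.16 * sqrt(0.1539) = 5.554981
CI = T_est +/- z * SE_est, so width = 2 * z * SE_est = 2 * 1.96 * 5.554981
Width = 21.7755

21.7755


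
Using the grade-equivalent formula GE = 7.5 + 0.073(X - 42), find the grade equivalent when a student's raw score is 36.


raw - median = 36 - 42 = -6
slope * diff = 0.073 * -6 = -0.438
GE = 7.5 + -0.438
GE = 7.062

7.062


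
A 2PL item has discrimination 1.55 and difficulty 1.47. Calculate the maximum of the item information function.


For 2PL, max info at theta = b = 1.47
I_max = a^2 / 4 = 1.55^2 / 4
= 2.4025 / 4
I_max = 0.6006

0.6006


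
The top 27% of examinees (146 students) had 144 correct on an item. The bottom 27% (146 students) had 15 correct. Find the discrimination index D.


p_upper = 144/146 = 0.9863
p_lower = 15/146 = 0.1027
D = 0.9863 - 0.1027 = 0.8836

0.8836


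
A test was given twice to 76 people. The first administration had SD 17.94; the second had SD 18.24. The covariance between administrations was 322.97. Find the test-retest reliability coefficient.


r = cov(X,Y) / (SD_X * SD_Y)
r = 322.97 / (17.94 * 18.24)
r = 322.97 / 327.2256
r = 0.987

0.987


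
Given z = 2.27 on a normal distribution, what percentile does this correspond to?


CDF(z) = 0.5 * (1 + erf(z/sqrt(2)))
erf(1.6051) = 0.9768
CDF = 0.9884
Percentile rank = 0.9884 * 100 = 98.84

98.84


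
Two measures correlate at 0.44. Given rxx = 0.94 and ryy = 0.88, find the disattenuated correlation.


r_corrected = rxy / sqrt(rxx * ryy)
= 0.44 / sqrt(0.94 * 0.88)
= 0.44 / sqrt(0.8272)
= 0.44 / 0.909505
r_corrected = 0.4838

0.4838


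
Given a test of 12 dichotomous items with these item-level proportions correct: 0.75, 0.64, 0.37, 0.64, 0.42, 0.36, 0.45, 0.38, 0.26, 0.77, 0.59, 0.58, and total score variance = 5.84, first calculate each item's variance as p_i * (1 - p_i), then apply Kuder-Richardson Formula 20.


For each item, compute p_i * q_i:
  Item 1: 0.75 * 0.25 = 0.1875
  Item 2: 0.64 * 0.36 = 0.2304
  Item 3: 0.37 * 0.63 = 0.2331
  Item 4: 0.64 * 0.36 = 0.2304
  Item 5: 0.42 * 0.58 = 0.2436
  Item 6: 0.36 * 0.64 = 0.2304
  Item 7: 0.45 * 0.55 = 0.2475
  Item 8: 0.38 * 0.62 = 0.2356
  Item 9: 0.26 * 0.74 = 0.1924
  Item 10: 0.77 * 0.23 = 0.1771
  Item 11: 0.59 * 0.41 = 0.2419
  Item 12: 0.58 * 0.42 = 0.2436
Sum(p_i * q_i) = 0.1875 + 0.2304 + 0.2331 + 0.2304 + 0.2436 + 0.2304 + 0.2475 + 0.2356 + 0.1924 + 0.1771 + 0.2419 + 0.2436 = 2.6935
KR-20 = (k/(k-1)) * (1 - Sum(p_i*q_i) / Var_total)
= (12/11) * (1 - 2.6935/5.84)
= 1.0909 * 0.5388
KR-20 = 0.5878

0.5878


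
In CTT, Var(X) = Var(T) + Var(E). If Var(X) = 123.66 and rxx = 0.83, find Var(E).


var_true = rxx * var_obs = 0.83 * 123.66 = 102.6378
var_error = var_obs - var_true
var_error = 123.66 - 102.6378
var_error = 21.0222

21.0222


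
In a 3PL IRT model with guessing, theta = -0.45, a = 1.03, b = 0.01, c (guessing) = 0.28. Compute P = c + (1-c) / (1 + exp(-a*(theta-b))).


logit = 1.03*(-0.45 - 0.01) = -0.4738
P* = 1/(1 + exp(--0.4738)) = 0.3837
P = 0.28 + (1 - 0.28) * 0.3837
P = 0.5563

0.5563


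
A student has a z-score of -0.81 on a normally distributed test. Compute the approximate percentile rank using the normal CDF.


CDF(z) = 0.5 * (1 + erf(z/sqrt(2)))
erf(-0.5728) = -0.5821
CDF = 0.209
Percentile rank = 0.209 * 100 = 20.9

20.9


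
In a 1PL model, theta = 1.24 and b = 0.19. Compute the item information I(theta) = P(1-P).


P = 1/(1+exp(-(1.24-0.19))) = 0.7408
I = P*(1-P) = 0.7408 * 0.2592
I = 0.192

0.192


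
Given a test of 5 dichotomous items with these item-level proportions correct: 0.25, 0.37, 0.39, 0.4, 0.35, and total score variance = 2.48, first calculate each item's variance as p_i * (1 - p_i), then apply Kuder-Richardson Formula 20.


For each item, compute p_i * q_i:
  Item 1: 0.25 * 0.75 = 0.1875
  Item 2: 0.37 * 0.63 = 0.2331
  Item 3: 0.39 * 0.61 = 0.2379
  Item 4: 0.4 * 0.6 = 0.24
  Item 5: 0.35 * 0.65 = 0.2275
Sum(p_i * q_i) = 0.1875 + 0.2331 + 0.2379 + 0.24 + 0.2275 = 1.126
KR-20 = (k/(k-1)) * (1 - Sum(p_i*q_i) / Var_total)
= (5/4) * (1 - 1.126/2.48)
= 1.25 * 0.546
KR-20 = 0.6825

0.6825


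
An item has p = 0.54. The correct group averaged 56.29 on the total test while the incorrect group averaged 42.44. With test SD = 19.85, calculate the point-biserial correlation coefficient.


q = 1 - p = 0.46
rpb = ((M1 - M0) / SD) * sqrt(p * q)
rpb = ((56.29 - 42.44) / 19.85) * sqrt(0.54 * 0.46)
rpb = 0.3477

0.3477


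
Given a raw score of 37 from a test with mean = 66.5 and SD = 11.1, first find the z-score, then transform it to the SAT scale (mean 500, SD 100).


z = (X - mean) / SD = (37 - 66.5) / 11.1
z = -29.5 / 11.1
z = -2.6577
SAT-scale = SAT = 500 + 100z
Carry z at full precision (z = -29.5 / 11.1) into the conversion:
SAT-scale = 500 + 100 * (-29.5 / 11.1) = 500 + -2950 / 11.1
SAT-scale = 500 + -265.7658
SAT-scale = 234.2342

234.2342


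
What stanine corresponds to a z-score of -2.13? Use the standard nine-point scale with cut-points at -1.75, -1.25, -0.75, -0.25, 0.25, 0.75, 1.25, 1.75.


Stanine boundaries: [-1.75, -1.25, -0.75, -0.25, 0.25, 0.75, 1.25, 1.75]
z = -2.13
Check each boundary:
  z < -1.75
  z < -1.25
  z < -0.75
  z < -0.25
  z < 0.25
  z < 0.75
  z < 1.25
  z < 1.75
Highest qualifying boundary gives stanine = 1

1


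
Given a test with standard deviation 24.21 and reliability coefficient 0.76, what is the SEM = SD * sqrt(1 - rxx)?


SEM = SD * sqrt(1 - rxx)
SEM = 24.21 * sqrt(1 - 0.76)
SEM = 24.21 * sqrt(0.24) = 24.21 * 0.489898
SEM = 11.8604

11.8604


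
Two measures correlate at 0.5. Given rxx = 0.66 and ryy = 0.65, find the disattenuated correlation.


r_corrected = rxy / sqrt(rxx * ryy)
= 0.5 / sqrt(0.66 * 0.65)
= 0.5 / sqrt(0.429)
= 0.5 / 0.654981
r_corrected = 0.7634

0.7634


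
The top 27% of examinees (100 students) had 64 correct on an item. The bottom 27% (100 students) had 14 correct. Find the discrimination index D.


p_upper = 64/100 = 0.64
p_lower = 14/100 = 0.14
D = 0.64 - 0.14 = 0.5

0.5


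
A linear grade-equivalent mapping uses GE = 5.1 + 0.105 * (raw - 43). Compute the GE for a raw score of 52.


raw - median = 52 - 43 = 9
slope * diff = 0.105 * 9 = 0.945
GE = 5.1 + 0.945
GE = 6.045

6.045


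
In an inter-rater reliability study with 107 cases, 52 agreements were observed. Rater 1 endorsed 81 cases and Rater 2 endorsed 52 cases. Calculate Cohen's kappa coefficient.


P_o = 52/107 = 0.485981
P_e = (81*52 + 26*55) / 11449 = 0.492794
kappa = (P_o - P_e) / (1 - P_e)
kappa = (0.485981 - 0.492794) / (1 - 0.492794)
kappa = -0.0134

-0.0134


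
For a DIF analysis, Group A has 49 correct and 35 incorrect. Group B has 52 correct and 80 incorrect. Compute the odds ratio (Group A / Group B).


Odds_A = 49/35 = 1.4
Odds_B = 52/80 = 0.65
OR = Odds_A / Odds_B = 1.4 / 0.65
Exactly, OR = (49 * 80) / (35 * 52) = 3920 / 1820
OR = 2.1538

2.1538


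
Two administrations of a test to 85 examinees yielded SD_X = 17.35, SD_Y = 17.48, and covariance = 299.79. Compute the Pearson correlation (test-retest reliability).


r = cov(X,Y) / (SD_X * SD_Y)
r = 299.79 / (17.35 * 17.48)
r = 299.79 / 303.278
r = 0.9885

0.9885


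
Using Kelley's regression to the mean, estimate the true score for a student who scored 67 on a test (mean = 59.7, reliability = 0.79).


T_est = rxx * X + (1 - rxx) * mean
T_est = 0.79 * 67 + 0.21 * 59.7
T_est = 52.93 + 12.537
T_est = 65.467

65.467


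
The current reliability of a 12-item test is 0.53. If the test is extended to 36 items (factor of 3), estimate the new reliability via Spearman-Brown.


r_new = (n * rxx) / (1 + (n-1) * rxx)
r_new = (3 * 0.53) / (1 + 2 * 0.53)
r_new = 1.59 / 2.06
r_new = 0.7718

0.7718


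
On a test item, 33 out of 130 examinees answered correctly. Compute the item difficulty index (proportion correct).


Item difficulty p = number correct / total examinees
p = 33 / 130
p = 0.2538

0.2538


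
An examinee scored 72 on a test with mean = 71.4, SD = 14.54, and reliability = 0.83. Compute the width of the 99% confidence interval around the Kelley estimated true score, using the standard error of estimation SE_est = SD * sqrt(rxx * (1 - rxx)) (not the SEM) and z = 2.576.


True score estimate = 0.83*72 + 0.17*71.4 = 71.898
SE_est = SD * sqrt(rxx * (1 - rxx)) = 14.54 * sqrt(0.83 * 0.17) = 14.54 * sqrt(0.1411) = 5.461701
CI = T_est +/- z * SE_est, so width = 2 * z * SE_est = 2 * 2.576 * 5.461701
Width = 28.1387

28.1387


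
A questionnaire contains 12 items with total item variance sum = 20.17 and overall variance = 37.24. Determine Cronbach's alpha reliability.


alpha = (k/(k-1)) * (1 - sum(si^2)/s_total^2)
= (12/11) * (1 - 20.17/37.24)
alpha = 0.5

0.5


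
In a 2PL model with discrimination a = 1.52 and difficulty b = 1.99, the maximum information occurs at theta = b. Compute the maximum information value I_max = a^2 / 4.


For 2PL, max info at theta = b = 1.99
I_max = a^2 / 4 = 1.52^2 / 4
= 2.3104 / 4
I_max = 0.5776

0.5776


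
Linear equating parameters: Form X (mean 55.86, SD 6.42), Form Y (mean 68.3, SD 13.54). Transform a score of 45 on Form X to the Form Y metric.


slope = SD_Y / SD_X = 13.54 / 6.42 ~ 2.109
intercept = mean_Y - slope * mean_X = 68.3 - (13.54 / 6.42) * 55.86 ~ -49.5107
Y = slope * X + intercept. To avoid rounding drift from the rounded slope/intercept, evaluate the equivalent form Y = mean_Y + SD_Y * (X - mean_X) / SD_X at full precision:
Y = 68.3 + 13.54 * (45 - 55.86) / 6.42
Y = 68.3 - 13.54 * 10.86 / 6.42
Y = 68.3 - 147.0444 / 6.42
Y = 68.3 - 22.9041
Y = 45.3959

45.3959


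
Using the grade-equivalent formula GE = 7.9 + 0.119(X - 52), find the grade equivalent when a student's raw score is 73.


raw - median = 73 - 52 = 21
slope * diff = 0.119 * 21 = 2.499
GE = 7.9 + 2.499
GE = 10.399

10.399


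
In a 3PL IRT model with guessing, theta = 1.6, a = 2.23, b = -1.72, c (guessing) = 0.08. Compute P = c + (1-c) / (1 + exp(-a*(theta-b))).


logit = 2.23*(1.6 - -1.72) = 7.4036
P* = 1/(1 + exp(-7.4036)) = 0.9994
P = 0.08 + (1 - 0.08) * 0.9994
P = 0.9994

0.9994


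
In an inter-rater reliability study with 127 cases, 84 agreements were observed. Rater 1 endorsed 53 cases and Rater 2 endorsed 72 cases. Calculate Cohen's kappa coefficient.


P_o = 84/127 = 0.661417
P_e = (53*72 + 74*55) / 16129 = 0.488933
kappa = (P_o - P_e) / (1 - P_e)
kappa = (0.661417 - 0.488933) / (1 - 0.488933)
kappa = 0.3375

0.3375


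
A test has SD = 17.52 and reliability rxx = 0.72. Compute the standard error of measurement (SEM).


SEM = SD * sqrt(1 - rxx)
SEM = 17.52 * sqrt(1 - 0.72)
SEM = 17.52 * sqrt(0.28) = 17.52 * 0.52915
SEM = 9.2707

9.2707


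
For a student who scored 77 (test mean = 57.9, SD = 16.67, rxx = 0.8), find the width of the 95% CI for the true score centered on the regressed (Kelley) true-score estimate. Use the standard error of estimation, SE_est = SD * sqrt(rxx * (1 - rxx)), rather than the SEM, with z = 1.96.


True score estimate = 0.8*77 + 0.2*57.9 = 73.18
SE_est = SD * sqrt(rxx * (1 - rxx)) = 16.67 * sqrt(0.8 * 0.2) = 16.67 * sqrt(0.16) = 6.668
CI = T_est +/- z * SE_est, so width = 2 * z * SE_est = 2 * 1.96 * 6.668
Width = 26.1386

26.1386


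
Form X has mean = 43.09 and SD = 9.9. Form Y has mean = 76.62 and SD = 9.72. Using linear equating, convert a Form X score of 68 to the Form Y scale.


slope = SD_Y / SD_X = 9.72 / 9.9 ~ 0.9818
intercept = mean_Y - slope * mean_X = 76.62 - (9.72 / 9.9) * 43.09 ~ 34.3135
Y = slope * X + intercept. To avoid rounding drift from the rounded slope/intercept, evaluate the equivalent form Y = mean_Y + SD_Y * (X - mean_X) / SD_X at full precision:
Y = 76.62 + 9.72 * (68 - 43.09) / 9.9
Y = 76.62 + 9.72 * 24.91 / 9.9
Y = 76.62 + 242.1252 / 9.9
Y = 76.62 + 24.4571
Y = 101.0771

101.0771


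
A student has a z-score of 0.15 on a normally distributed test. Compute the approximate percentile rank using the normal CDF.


CDF(z) = 0.5 * (1 + erf(z/sqrt(2)))
erf(0.1061) = 0.1192
CDF = 0.5596
Percentile rank = 0.5596 * 100 = 55.96

55.96


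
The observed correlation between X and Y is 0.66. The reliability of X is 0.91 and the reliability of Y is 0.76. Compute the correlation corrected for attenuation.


r_corrected = rxy / sqrt(rxx * ryy)
= 0.66 / sqrt(0.91 * 0.76)
= 0.66 / sqrt(0.6916)
= 0.66 / 0.831625
r_corrected = 0.7936

0.7936


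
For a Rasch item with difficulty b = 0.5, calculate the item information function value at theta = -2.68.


P = 1/(1+exp(-(-2.68-0.5))) = 0.0399
I = P*(1-P) = 0.0399 * 0.9601
I = 0.0383

0.0383


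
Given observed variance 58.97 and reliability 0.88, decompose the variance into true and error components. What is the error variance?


var_true = rxx * var_obs = 0.88 * 58.97 = 51.8936
var_error = var_obs - var_true
var_error = 58.97 - 51.8936
var_error = 7.0764

7.0764


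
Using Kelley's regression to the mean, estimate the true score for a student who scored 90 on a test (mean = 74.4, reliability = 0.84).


T_est = rxx * X + (1 - rxx) * mean
T_est = 0.84 * 90 + 0.16 * 74.4
T_est = 75.6 + 11.904
T_est = 87.504

87.504


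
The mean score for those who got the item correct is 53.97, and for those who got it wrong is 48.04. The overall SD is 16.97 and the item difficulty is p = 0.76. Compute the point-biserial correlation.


q = 1 - p = 0.24
rpb = ((M1 - M0) / SD) * sqrt(p * q)
rpb = ((53.97 - 48.04) / 16.97) * sqrt(0.76 * 0.24)
rpb = 0.1492

0.1492


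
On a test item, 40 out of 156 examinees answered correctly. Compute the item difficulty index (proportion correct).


Item difficulty p = number correct / total examinees
p = 40 / 156
p = 0.2564

0.2564


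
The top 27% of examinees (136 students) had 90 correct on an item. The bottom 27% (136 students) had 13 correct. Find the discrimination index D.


p_upper = 90/136 = 0.6618
p_lower = 13/136 = 0.0956
D = 0.6618 - 0.0956 = 0.5662

0.5662


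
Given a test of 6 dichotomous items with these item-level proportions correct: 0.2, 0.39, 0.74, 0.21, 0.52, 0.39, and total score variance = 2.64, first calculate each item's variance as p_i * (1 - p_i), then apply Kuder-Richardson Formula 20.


For each item, compute p_i * q_i:
  Item 1: 0.2 * 0.8 = 0.16
  Item 2: 0.39 * 0.61 = 0.2379
  Item 3: 0.74 * 0.26 = 0.1924
  Item 4: 0.21 * 0.79 = 0.1659
  Item 5: 0.52 * 0.48 = 0.2496
  Item 6: 0.39 * 0.61 = 0.2379
Sum(p_i * q_i) = 0.16 + 0.2379 + 0.1924 + 0.1659 + 0.2496 + 0.2379 = 1.2437
KR-20 = (k/(k-1)) * (1 - Sum(p_i*q_i) / Var_total)
= (6/5) * (1 - 1.2437/2.64)
= 1.2 * 0.5289
KR-20 = 0.6347

0.6347


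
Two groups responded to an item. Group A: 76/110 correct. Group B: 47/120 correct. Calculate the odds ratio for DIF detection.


Odds_A = 76/34 = 2.2353
Odds_B = 47/73 = 0.6438
OR = Odds_A / Odds_B = 2.2353 / 0.6438
Exactly, OR = (76 * 73) / (34 * 47) = 5548 / 1598
OR = 3.4718

3.4718


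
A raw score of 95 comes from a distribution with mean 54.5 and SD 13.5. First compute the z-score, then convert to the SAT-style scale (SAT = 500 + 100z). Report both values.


z = (X - mean) / SD = (95 - 54.5) / 13.5
z = 40.5 / 13.5
z = 3.0
SAT-scale = SAT = 500 + 100z
Carry z at full precision (z = 40.5 / 13.5) into the conversion:
SAT-scale = 500 + 100 * (40.5 / 13.5) = 500 + 4050 / 13.5
SAT-scale = 500 + 300.0
SAT-scale = 800.0

800.0


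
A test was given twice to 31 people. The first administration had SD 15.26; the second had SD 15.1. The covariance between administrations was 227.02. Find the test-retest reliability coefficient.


r = cov(X,Y) / (SD_X * SD_Y)
r = 227.02 / (15.26 * 15.1)
r = 227.02 / 230.426
r = 0.9852

0.9852


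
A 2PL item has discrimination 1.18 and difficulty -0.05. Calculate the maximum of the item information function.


For 2PL, max info at theta = b = -0.05
I_max = a^2 / 4 = 1.18^2 / 4
= 1.3924 / 4
I_max = 0.3481

0.3481


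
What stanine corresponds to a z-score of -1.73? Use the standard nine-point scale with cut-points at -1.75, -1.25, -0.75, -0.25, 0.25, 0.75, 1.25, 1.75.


Stanine boundaries: [-1.75, -1.25, -0.75, -0.25, 0.25, 0.75, 1.25, 1.75]
z = -1.73
Check each boundary:
  z >= -1.75 -> could be stanine 2
  z < -1.25
  z < -0.75
  z < -0.25
  z < 0.25
  z < 0.75
  z < 1.25
  z < 1.75
Highest qualifying boundary gives stanine = 2

2


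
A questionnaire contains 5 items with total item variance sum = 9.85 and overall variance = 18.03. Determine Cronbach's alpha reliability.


alpha = (k/(k-1)) * (1 - sum(si^2)/s_total^2)
= (5/4) * (1 - 9.85/18.03)
alpha = 0.5671

0.5671


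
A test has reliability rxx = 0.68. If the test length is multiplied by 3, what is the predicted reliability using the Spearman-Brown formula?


r_new = (n * rxx) / (1 + (n-1) * rxx)
r_new = (3 * 0.68) / (1 + 2 * 0.68)
r_new = 2.04 / 2.36
r_new = 0.8644

0.8644


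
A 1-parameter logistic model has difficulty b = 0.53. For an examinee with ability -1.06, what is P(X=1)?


theta - b = -1.06 - 0.53 = -1.59
exp(-(theta - b)) = exp(1.59) = 4.9037
P = 1 / (1 + 4.9037)
P = 0.1694

0.1694


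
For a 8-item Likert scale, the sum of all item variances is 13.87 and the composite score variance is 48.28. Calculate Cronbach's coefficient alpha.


alpha = (k/(k-1)) * (1 - sum(si^2)/s_total^2)
= (8/7) * (1 - 13.87/48.28)
alpha = 0.8145

0.8145


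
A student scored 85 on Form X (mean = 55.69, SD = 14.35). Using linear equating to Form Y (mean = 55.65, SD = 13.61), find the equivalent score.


slope = SD_Y / SD_X = 13.61 / 14.35 ~ 0.9484
intercept = mean_Y - slope * mean_X = 55.65 - (13.61 / 14.35) * 55.69 ~ 2.8318
Y = slope * X + intercept. To avoid rounding drift from the rounded slope/intercept, evaluate the equivalent form Y = mean_Y + SD_Y * (X - mean_X) / SD_X at full precision:
Y = 55.65 + 13.61 * (85 - 55.69) / 14.35
Y = 55.65 + 13.61 * 29.31 / 14.35
Y = 55.65 + 398.9091 / 14.35
Y = 55.65 + 27.7985
Y = 83.4485

83.4485


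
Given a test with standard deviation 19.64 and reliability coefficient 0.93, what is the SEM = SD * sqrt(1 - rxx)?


SEM = SD * sqrt(1 - rxx)
SEM = 19.64 * sqrt(1 - 0.93)
SEM = 19.64 * sqrt(0.07) = 19.64 * 0.264575
SEM = 5.1963

5.1963


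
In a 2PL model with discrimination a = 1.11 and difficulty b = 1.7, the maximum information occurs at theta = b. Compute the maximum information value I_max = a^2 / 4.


For 2PL, max info at theta = b = 1.7
I_max = a^2 / 4 = 1.11^2 / 4
= 1.2321 / 4
I_max = 0.308

0.308


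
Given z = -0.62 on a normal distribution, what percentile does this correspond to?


CDF(z) = 0.5 * (1 + erf(z/sqrt(2)))
erf(-0.4384) = -0.4647
CDF = 0.2676
Percentile rank = 0.2676 * 100 = 26.76

26.76


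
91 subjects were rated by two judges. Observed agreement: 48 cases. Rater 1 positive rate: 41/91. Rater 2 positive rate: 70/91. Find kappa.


P_o = 48/91 = 0.527473
P_e = (41*70 + 50*21) / 8281 = 0.473373
kappa = (P_o - P_e) / (1 - P_e)
kappa = (0.527473 - 0.473373) / (1 - 0.473373)
kappa = 0.1027

0.1027


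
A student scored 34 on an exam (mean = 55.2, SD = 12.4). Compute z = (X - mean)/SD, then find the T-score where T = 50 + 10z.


z = (X - mean) / SD = (34 - 55.2) / 12.4
z = -21.2 / 12.4
z = -1.7097
T-score = T = 50 + 10z
Carry z at full precision (z = -21.2 / 12.4) into the conversion:
T-score = 50 + 10 * (-21.2 / 12.4) = 50 + -212 / 12.4
T-score = 50 + -17.0968
T-score = 32.9032

32.9032


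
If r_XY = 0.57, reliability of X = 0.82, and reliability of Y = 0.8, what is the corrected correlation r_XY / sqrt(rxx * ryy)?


r_corrected = rxy / sqrt(rxx * ryy)
= 0.57 / sqrt(0.82 * 0.8)
= 0.57 / sqrt(0.656)
= 0.57 / 0.809938
r_corrected = 0.7038

0.7038


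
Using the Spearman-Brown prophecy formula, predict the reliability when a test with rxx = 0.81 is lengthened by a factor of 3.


r_new = (n * rxx) / (1 + (n-1) * rxx)
r_new = (3 * 0.81) / (1 + 2 * 0.81)
r_new = 2.43 / 2.62
r_new = 0.9275

0.9275


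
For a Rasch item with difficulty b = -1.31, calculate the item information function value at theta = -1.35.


P = 1/(1+exp(-(-1.35--1.31))) = 0.49
I = P*(1-P) = 0.49 * 0.51
I = 0.2499

0.2499


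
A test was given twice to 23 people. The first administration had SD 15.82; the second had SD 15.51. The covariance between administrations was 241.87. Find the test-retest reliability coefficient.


r = cov(X,Y) / (SD_X * SD_Y)
r = 241.87 / (15.82 * 15.51)
r = 241.87 / 245.3682
r = 0.9857

0.9857
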